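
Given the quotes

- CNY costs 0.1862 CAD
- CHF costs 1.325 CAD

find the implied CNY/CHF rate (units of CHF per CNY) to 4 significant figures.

CNY/CHF = 0.1405

1 CNY × 0.1862 = 0.1862 CAD
0.1862 CAD ÷ 1.325 = 0.140528 CHF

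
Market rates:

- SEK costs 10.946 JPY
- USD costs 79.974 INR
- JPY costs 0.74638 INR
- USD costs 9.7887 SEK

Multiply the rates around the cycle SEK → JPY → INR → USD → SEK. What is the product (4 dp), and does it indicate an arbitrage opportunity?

1.0000 (no arbitrage)

Around SEK → JPY → INR → USD → SEK: 1 × 10.946 × 0.74638 ÷ 79.974 × 9.7887 = 0.999981
Product ≈ 1 (deviation 0.002%, within rounding noise).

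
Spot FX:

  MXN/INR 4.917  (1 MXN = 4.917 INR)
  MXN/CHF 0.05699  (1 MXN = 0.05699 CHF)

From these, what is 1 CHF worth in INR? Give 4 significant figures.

1 CHF ÷ 0.05699 = 17.5469 MXN
17.5469 MXN × 4.917 = 86.2783 INR

CHF/INR = 86.28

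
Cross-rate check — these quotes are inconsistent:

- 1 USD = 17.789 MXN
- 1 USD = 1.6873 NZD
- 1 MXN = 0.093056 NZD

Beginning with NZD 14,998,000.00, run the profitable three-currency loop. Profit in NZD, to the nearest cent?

Profitable loop is NZD → MXN → USD → NZD:
NZD 14,998,000.00 ÷ 0.093056 = MXN 161,171,767.54
MXN 161,171,767.54 ÷ 17.789 = USD 9,060,192.68
USD 9,060,192.68 × 1.6873 = NZD 15,287,263.10
Profit = NZD 15,287,263.10 − NZD 14,998,000.00

Profit: NZD 289,263.10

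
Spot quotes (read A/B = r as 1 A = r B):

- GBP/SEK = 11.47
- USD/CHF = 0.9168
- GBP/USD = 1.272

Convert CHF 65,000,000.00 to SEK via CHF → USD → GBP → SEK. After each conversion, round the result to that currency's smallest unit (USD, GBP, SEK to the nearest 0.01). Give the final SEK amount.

SEK 639,315,241.95

CHF 65,000,000.00 ÷ 0.9168 = USD 70,898,778.36
USD 70,898,778.36 ÷ 1.272 = GBP 55,738,033.30
GBP 55,738,033.30 × 11.47 = SEK 639,315,241.95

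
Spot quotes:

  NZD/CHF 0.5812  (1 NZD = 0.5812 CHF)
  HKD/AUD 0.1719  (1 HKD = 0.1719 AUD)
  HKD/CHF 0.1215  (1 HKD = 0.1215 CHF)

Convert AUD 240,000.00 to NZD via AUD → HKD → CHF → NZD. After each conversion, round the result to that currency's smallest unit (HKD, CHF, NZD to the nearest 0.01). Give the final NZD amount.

NZD 291,867.70

AUD 240,000.00 ÷ 0.1719 = HKD 1,396,160.56
HKD 1,396,160.56 × 0.1215 = CHF 169,633.51
CHF 169,633.51 ÷ 0.5812 = NZD 291,867.70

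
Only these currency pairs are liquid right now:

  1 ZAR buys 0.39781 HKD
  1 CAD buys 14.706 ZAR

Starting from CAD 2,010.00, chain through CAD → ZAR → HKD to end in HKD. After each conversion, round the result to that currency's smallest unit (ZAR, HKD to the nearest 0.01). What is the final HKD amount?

HKD 11,758.89

CAD 2,010.00 × 14.706 = ZAR 29,559.06
ZAR 29,559.06 × 0.39781 = HKD 11,758.89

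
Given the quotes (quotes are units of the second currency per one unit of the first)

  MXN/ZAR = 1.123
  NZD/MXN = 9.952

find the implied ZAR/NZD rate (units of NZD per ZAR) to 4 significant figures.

ZAR/NZD = 0.08948

1 ZAR ÷ 1.123 = 0.890472 MXN
0.890472 MXN ÷ 9.952 = 0.0894767 NZD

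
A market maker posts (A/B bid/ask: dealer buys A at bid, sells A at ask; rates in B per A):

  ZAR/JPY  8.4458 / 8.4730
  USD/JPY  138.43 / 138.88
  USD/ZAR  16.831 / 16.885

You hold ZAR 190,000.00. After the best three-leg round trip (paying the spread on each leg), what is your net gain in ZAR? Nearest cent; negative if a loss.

Best loop ZAR → JPY → USD → ZAR:
ZAR 190,000.00 × 8.4458 (sell ZAR at bid) = JPY 1,604,702
JPY 1,604,702 ÷ 138.88 (buy USD at ask) = USD 11,554.59
USD 11,554.59 × 16.831 (sell USD at bid) = ZAR 194,475.37

Net profit: ZAR 4,475.37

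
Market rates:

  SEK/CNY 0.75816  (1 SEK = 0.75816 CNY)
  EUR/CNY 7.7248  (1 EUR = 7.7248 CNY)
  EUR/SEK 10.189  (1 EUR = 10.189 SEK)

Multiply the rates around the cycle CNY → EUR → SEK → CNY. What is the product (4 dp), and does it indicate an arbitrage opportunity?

1.0000 (no arbitrage)

Around CNY → EUR → SEK → CNY: 1 ÷ 7.7248 × 10.189 × 0.75816 = 1.000012
Product ≈ 1 (deviation 0.001%, within rounding noise).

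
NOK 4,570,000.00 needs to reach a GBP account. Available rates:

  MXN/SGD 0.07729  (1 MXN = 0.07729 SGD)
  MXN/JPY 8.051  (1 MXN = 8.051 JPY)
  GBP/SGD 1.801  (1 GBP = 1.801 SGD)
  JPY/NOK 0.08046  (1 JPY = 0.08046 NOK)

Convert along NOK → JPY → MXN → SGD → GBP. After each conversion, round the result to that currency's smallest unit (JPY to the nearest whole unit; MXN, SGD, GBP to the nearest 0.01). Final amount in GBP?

NOK 4,570,000.00 ÷ 0.08046 = JPY 56,798,409
JPY 56,798,409 ÷ 8.051 = MXN 7,054,826.61
MXN 7,054,826.61 × 0.07729 = SGD 545,267.55
SGD 545,267.55 ÷ 1.801 = GBP 302,758.22

GBP 302,758.22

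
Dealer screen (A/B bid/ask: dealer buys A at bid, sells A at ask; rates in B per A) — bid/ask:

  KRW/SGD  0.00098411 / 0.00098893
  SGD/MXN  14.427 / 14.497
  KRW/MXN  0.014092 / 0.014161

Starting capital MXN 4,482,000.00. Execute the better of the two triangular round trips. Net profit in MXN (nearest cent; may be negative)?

Net profit: MXN 11,633.06

Best loop MXN → KRW → SGD → MXN:
MXN 4,482,000.00 ÷ 0.014161 (buy KRW at ask) = KRW 316,503,072
KRW 316,503,072 × 0.00098411 (sell KRW at bid) = SGD 311,473.84
SGD 311,473.84 × 14.427 (sell SGD at bid) = MXN 4,493,633.06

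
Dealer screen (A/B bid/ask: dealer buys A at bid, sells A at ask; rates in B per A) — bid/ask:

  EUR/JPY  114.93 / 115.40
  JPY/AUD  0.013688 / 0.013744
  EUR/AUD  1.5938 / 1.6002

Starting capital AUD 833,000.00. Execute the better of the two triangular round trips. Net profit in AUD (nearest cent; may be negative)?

Best loop AUD → JPY → EUR → AUD:
AUD 833,000.00 ÷ 0.013744 (buy JPY at ask) = JPY 60,608,265
JPY 60,608,265 ÷ 115.40 (buy EUR at ask) = EUR 525,201.61
EUR 525,201.61 × 1.5938 (sell EUR at bid) = AUD 837,066.32

Net profit: AUD 4,066.32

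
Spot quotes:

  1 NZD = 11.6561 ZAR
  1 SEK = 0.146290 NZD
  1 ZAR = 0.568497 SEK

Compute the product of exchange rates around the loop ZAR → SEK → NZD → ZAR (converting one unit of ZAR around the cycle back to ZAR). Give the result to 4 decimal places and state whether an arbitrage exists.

Around ZAR → SEK → NZD → ZAR: 1 × 0.568497 × 0.146290 × 11.6561 = 0.969385
Product < 1; profitable direction is ZAR → NZD → SEK → ZAR.

0.9694 (arbitrage exists)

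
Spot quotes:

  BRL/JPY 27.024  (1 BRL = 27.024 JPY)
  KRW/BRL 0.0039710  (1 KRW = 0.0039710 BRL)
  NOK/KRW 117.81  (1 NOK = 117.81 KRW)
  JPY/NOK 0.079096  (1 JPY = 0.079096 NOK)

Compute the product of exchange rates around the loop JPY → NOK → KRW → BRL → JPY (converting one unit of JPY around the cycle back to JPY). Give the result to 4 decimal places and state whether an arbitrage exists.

1.0000 (no arbitrage)

Around JPY → NOK → KRW → BRL → JPY: 1 × 0.079096 × 117.81 × 0.0039710 × 27.024 = 0.999968
Product ≈ 1 (deviation 0.003%, within rounding noise).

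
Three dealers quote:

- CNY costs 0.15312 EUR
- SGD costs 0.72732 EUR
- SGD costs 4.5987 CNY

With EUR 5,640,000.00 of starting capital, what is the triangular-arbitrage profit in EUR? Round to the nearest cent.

Profitable loop is EUR → CNY → SGD → EUR:
EUR 5,640,000.00 ÷ 0.15312 = CNY 36,833,855.80
CNY 36,833,855.80 ÷ 4.5987 = SGD 8,009,623.55
SGD 8,009,623.55 × 0.72732 = EUR 5,825,559.40
Profit = EUR 5,825,559.40 − EUR 5,640,000.00

Profit: EUR 185,559.40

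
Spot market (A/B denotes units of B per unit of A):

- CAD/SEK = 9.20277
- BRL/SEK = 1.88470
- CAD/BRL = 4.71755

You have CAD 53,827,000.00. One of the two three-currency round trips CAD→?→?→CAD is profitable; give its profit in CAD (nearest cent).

Profitable loop is CAD → SEK → BRL → CAD:
CAD 53,827,000.00 × 9.20277 = SEK 495,357,500.79
SEK 495,357,500.79 ÷ 1.88470 = BRL 262,830,954.95
BRL 262,830,954.95 ÷ 4.71755 = CAD 55,713,443.41
Profit = CAD 55,713,443.41 − CAD 53,827,000.00

Profit: CAD 1,886,443.41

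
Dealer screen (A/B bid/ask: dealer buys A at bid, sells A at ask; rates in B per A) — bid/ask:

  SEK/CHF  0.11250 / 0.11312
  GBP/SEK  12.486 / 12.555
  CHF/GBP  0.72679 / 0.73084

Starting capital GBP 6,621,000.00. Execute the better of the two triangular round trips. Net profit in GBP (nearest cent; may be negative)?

Net profit: GBP 138,403.68

Best loop GBP → SEK → CHF → GBP:
GBP 6,621,000.00 × 12.486 (sell GBP at bid) = SEK 82,669,806.00
SEK 82,669,806.00 × 0.11250 (sell SEK at bid) = CHF 9,300,353.18
CHF 9,300,353.18 × 0.72679 (sell CHF at bid) = GBP 6,759,403.68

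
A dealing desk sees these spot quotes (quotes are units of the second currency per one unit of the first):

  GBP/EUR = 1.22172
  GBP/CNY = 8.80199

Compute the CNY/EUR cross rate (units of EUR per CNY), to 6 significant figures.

1 CNY ÷ 8.80199 = 0.113611 GBP
0.113611 GBP × 1.22172 = 0.1388 EUR

CNY/EUR = 0.138800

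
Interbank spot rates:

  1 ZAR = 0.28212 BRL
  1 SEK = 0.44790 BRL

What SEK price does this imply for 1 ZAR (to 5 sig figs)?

ZAR/SEK = 0.62987

1 ZAR × 0.28212 = 0.28212 BRL
0.28212 BRL ÷ 0.44790 = 0.629873 SEK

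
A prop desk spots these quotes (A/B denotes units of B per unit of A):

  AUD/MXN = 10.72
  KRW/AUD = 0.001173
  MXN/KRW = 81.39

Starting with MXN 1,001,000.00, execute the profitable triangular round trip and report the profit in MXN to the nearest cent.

Profit: MXN 23,466.88

Profitable loop is MXN → KRW → AUD → MXN:
MXN 1,001,000.00 × 81.39 = KRW 81,471,390
KRW 81,471,390 × 0.001173 = AUD 95,565.94
AUD 95,565.94 × 10.72 = MXN 1,024,466.88
Profit = MXN 1,024,466.88 − MXN 1,001,000.00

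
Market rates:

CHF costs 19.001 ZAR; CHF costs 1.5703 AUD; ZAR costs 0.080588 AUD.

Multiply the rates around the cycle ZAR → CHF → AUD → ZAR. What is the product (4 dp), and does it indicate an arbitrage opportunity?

1.0255 (arbitrage exists)

Around ZAR → CHF → AUD → ZAR: 1 ÷ 19.001 × 1.5703 ÷ 0.080588 = 1.025500
Product > 1; profitable direction is ZAR → CHF → AUD → ZAR.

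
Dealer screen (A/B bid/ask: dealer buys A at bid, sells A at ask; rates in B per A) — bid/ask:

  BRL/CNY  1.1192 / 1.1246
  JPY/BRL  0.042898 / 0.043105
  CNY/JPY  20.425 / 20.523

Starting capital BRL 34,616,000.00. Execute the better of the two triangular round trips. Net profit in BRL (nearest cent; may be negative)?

Net profit: BRL 178,476.64

Best loop BRL → JPY → CNY → BRL:
BRL 34,616,000.00 ÷ 0.043105 (buy JPY at ask) = JPY 803,062,290
JPY 803,062,290 ÷ 20.523 (buy CNY at ask) = CNY 39,129,868.43
CNY 39,129,868.43 ÷ 1.1246 (buy BRL at ask) = BRL 34,794,476.64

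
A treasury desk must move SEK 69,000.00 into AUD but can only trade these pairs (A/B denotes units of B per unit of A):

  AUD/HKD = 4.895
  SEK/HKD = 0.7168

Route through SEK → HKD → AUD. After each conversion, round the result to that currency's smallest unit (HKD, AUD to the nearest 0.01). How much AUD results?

AUD 10,104.02

SEK 69,000.00 × 0.7168 = HKD 49,459.20
HKD 49,459.20 ÷ 4.895 = AUD 10,104.02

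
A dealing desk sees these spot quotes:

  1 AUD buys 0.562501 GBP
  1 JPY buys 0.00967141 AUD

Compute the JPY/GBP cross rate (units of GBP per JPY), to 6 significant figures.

1 JPY × 0.00967141 = 0.00967141 AUD
0.00967141 AUD × 0.562501 = 0.00544018 GBP

JPY/GBP = 0.00544018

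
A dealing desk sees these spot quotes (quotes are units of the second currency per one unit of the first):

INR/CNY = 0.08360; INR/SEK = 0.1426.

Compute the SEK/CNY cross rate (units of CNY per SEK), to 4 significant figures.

SEK/CNY = 0.5863

1 SEK ÷ 0.1426 = 7.01262 INR
7.01262 INR × 0.08360 = 0.586255 CNY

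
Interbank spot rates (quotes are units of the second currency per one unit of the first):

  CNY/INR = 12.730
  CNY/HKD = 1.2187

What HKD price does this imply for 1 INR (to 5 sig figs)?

1 INR ÷ 12.730 = 0.0785546 CNY
0.0785546 CNY × 1.2187 = 0.0957345 HKD

INR/HKD = 0.095734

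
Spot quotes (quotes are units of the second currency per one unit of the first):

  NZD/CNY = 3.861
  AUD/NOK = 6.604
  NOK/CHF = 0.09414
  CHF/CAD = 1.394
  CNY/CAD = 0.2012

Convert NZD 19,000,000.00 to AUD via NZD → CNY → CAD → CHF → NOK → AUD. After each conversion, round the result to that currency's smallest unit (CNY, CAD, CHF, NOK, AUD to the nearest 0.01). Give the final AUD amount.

AUD 17,030,890.11

NZD 19,000,000.00 × 3.861 = CNY 73,359,000.00
CNY 73,359,000.00 × 0.2012 = CAD 14,759,830.80
CAD 14,759,830.80 ÷ 1.394 = CHF 10,588,113.92
CHF 10,588,113.92 ÷ 0.09414 = NOK 112,471,998.30
NOK 112,471,998.30 ÷ 6.604 = AUD 17,030,890.11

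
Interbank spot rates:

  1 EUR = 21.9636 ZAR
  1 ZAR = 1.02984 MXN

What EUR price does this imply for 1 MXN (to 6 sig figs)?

1 MXN ÷ 1.02984 = 0.971025 ZAR
0.971025 ZAR ÷ 21.9636 = 0.0442106 EUR

MXN/EUR = 0.0442106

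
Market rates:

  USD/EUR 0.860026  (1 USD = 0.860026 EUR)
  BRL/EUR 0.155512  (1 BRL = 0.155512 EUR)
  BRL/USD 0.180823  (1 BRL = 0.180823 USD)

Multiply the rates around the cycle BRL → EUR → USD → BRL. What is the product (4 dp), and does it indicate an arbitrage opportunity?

Around BRL → EUR → USD → BRL: 1 × 0.155512 ÷ 0.860026 ÷ 0.180823 = 0.999997
Product ≈ 1 (deviation 0.000%, within rounding noise).

1.0000 (no arbitrage)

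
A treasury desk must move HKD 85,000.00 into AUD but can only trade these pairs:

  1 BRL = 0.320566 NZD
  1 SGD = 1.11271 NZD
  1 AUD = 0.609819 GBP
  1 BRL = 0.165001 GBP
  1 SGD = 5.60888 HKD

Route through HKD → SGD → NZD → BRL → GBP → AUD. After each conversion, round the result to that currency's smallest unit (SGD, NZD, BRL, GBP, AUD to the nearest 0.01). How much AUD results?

HKD 85,000.00 ÷ 5.60888 = SGD 15,154.54
SGD 15,154.54 × 1.11271 = NZD 16,862.61
NZD 16,862.61 ÷ 0.320566 = BRL 52,602.62
BRL 52,602.62 × 0.165001 = GBP 8,679.48
GBP 8,679.48 ÷ 0.609819 = AUD 14,232.88

AUD 14,232.88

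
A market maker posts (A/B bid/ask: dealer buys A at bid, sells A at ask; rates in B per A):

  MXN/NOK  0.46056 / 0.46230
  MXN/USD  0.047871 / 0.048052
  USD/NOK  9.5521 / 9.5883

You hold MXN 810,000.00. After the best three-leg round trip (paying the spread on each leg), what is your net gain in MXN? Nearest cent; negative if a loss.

Best loop MXN → NOK → USD → MXN:
MXN 810,000.00 × 0.46056 (sell MXN at bid) = NOK 373,053.60
NOK 373,053.60 ÷ 9.5883 (buy USD at ask) = USD 38,907.17
USD 38,907.17 ÷ 0.048052 (buy MXN at ask) = MXN 809,688.84

Net result: MXN -311.16 (no profitable arbitrage after spreads)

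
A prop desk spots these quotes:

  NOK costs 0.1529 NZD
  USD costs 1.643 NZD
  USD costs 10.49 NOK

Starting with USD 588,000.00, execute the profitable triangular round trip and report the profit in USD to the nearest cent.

Profit: USD 14,326.42

Profitable loop is USD → NZD → NOK → USD:
USD 588,000.00 × 1.643 = NZD 966,084.00
NZD 966,084.00 ÷ 0.1529 = NOK 6,318,404.19
NOK 6,318,404.19 ÷ 10.49 = USD 602,326.42
Profit = USD 602,326.42 − USD 588,000.00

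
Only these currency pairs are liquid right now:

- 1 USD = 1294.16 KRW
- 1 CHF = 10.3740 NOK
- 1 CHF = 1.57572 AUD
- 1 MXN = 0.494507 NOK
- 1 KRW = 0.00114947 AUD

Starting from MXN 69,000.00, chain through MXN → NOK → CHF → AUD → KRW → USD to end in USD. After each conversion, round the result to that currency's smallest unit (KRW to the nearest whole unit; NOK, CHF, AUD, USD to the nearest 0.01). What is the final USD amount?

MXN 69,000.00 × 0.494507 = NOK 34,120.98
NOK 34,120.98 ÷ 10.3740 = CHF 3,289.09
CHF 3,289.09 × 1.57572 = AUD 5,182.68
AUD 5,182.68 ÷ 0.00114947 = KRW 4,508,756
KRW 4,508,756 ÷ 1294.16 = USD 3,483.92

USD 3,483.92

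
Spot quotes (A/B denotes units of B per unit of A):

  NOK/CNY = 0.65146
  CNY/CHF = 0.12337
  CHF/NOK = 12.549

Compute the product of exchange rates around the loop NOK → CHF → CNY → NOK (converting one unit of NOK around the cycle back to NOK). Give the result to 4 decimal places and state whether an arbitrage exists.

Around NOK → CHF → CNY → NOK: 1 ÷ 12.549 ÷ 0.12337 ÷ 0.65146 = 0.991502
Product < 1; profitable direction is NOK → CNY → CHF → NOK.

0.9915 (arbitrage exists)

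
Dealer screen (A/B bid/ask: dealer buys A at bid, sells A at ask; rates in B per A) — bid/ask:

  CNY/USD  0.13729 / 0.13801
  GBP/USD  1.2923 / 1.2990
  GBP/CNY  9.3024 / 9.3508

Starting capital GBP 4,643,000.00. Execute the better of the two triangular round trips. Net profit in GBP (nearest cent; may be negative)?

Best loop GBP → USD → CNY → GBP:
GBP 4,643,000.00 × 1.2923 (sell GBP at bid) = USD 6,000,148.90
USD 6,000,148.90 ÷ 0.13801 (buy CNY at ask) = CNY 43,476,189.41
CNY 43,476,189.41 ÷ 9.3508 (buy GBP at ask) = GBP 4,649,462.01

Net profit: GBP 6,462.01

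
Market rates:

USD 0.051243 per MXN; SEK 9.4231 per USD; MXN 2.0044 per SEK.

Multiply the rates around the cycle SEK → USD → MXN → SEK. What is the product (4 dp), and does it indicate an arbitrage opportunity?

1.0332 (arbitrage exists)

Around SEK → USD → MXN → SEK: 1 ÷ 9.4231 ÷ 0.051243 ÷ 2.0044 = 1.033207
Product > 1; profitable direction is SEK → USD → MXN → SEK.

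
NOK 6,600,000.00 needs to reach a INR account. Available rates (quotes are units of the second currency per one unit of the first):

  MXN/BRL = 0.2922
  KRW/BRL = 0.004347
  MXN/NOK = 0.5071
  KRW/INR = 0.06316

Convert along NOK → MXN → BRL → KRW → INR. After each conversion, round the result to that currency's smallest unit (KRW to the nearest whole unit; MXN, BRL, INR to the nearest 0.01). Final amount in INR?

INR 55,256,454.89

NOK 6,600,000.00 ÷ 0.5071 = MXN 13,015,184.38
MXN 13,015,184.38 × 0.2922 = BRL 3,803,036.88
BRL 3,803,036.88 ÷ 0.004347 = KRW 874,864,707
KRW 874,864,707 × 0.06316 = INR 55,256,454.89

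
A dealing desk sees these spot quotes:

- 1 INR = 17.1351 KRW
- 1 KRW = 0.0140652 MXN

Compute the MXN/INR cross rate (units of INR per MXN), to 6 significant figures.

MXN/INR = 4.14923

1 MXN ÷ 0.0140652 = 71.0975 KRW
71.0975 KRW ÷ 17.1351 = 4.14923 INR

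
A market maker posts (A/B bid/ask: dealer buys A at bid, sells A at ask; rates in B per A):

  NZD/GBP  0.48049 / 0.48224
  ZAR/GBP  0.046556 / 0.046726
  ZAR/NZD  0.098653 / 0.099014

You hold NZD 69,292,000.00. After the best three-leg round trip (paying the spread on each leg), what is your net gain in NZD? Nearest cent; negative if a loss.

Net profit: NZD 1,002,143.25

Best loop NZD → GBP → ZAR → NZD:
NZD 69,292,000.00 × 0.48049 (sell NZD at bid) = GBP 33,294,113.08
GBP 33,294,113.08 ÷ 0.046726 (buy ZAR at ask) = ZAR 712,539,337.41
ZAR 712,539,337.41 × 0.098653 (sell ZAR at bid) = NZD 70,294,143.25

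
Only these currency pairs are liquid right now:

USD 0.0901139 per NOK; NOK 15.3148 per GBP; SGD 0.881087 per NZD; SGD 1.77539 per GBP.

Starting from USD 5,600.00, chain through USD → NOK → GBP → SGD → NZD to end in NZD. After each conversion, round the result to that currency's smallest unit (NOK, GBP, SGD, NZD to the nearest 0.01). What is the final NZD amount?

USD 5,600.00 ÷ 0.0901139 = NOK 62,143.58
NOK 62,143.58 ÷ 15.3148 = GBP 4,057.75
GBP 4,057.75 × 1.77539 = SGD 7,204.09
SGD 7,204.09 ÷ 0.881087 = NZD 8,176.37

NZD 8,176.37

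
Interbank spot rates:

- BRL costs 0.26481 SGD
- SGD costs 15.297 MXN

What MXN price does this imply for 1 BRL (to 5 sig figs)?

BRL/MXN = 4.0508

1 BRL × 0.26481 = 0.26481 SGD
0.26481 SGD × 15.297 = 4.0508 MXN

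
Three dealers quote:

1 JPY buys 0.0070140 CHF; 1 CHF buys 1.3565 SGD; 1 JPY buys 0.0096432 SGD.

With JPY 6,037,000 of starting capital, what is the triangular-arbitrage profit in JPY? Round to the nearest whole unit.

Profit: JPY 81,667

Profitable loop is JPY → SGD → CHF → JPY:
JPY 6,037,000 × 0.0096432 = SGD 58,216.00
SGD 58,216.00 ÷ 1.3565 = CHF 42,916.33
CHF 42,916.33 ÷ 0.0070140 = JPY 6,118,667
Profit = JPY 6,118,667 − JPY 6,037,000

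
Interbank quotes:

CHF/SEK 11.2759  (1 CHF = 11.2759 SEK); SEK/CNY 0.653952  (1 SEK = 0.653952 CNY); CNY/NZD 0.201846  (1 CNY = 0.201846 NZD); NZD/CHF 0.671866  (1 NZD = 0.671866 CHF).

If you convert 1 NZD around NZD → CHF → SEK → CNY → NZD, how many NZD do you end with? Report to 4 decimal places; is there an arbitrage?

1.0000 (no arbitrage)

Around NZD → CHF → SEK → CNY → NZD: 1 × 0.671866 × 11.2759 × 0.653952 × 0.201846 = 1.000000
Product ≈ 1 (deviation 0.000%, within rounding noise).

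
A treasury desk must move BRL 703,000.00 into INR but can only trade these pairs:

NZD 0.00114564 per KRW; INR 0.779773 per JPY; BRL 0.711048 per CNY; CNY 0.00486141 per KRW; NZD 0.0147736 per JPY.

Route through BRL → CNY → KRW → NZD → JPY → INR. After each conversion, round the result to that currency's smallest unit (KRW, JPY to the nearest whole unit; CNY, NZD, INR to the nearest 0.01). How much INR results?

INR 12,297,708.75

BRL 703,000.00 ÷ 0.711048 = CNY 988,681.50
CNY 988,681.50 ÷ 0.00486141 = KRW 203,373,404
KRW 203,373,404 × 0.00114564 = NZD 232,992.71
NZD 232,992.71 ÷ 0.0147736 = JPY 15,770,883
JPY 15,770,883 × 0.779773 = INR 12,297,708.75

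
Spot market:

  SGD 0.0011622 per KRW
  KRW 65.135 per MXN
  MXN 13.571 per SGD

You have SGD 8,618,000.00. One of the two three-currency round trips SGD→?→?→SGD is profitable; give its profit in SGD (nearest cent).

Profitable loop is SGD → MXN → KRW → SGD:
SGD 8,618,000.00 × 13.571 = MXN 116,954,878.00
MXN 116,954,878.00 × 65.135 = KRW 7,617,855,979
KRW 7,617,855,979 × 0.0011622 = SGD 8,853,472.22
Profit = SGD 8,853,472.22 − SGD 8,618,000.00

Profit: SGD 235,472.22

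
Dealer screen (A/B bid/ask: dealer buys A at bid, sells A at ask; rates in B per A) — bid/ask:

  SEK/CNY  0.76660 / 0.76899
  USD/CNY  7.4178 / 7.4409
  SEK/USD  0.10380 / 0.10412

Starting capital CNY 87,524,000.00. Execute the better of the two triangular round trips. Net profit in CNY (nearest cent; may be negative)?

Best loop CNY → SEK → USD → CNY:
CNY 87,524,000.00 ÷ 0.76899 (buy SEK at ask) = SEK 113,816,824.67
SEK 113,816,824.67 × 0.10380 (sell SEK at bid) = USD 11,814,186.40
USD 11,814,186.40 × 7.4178 (sell USD at bid) = CNY 87,635,271.88

Net profit: CNY 111,271.88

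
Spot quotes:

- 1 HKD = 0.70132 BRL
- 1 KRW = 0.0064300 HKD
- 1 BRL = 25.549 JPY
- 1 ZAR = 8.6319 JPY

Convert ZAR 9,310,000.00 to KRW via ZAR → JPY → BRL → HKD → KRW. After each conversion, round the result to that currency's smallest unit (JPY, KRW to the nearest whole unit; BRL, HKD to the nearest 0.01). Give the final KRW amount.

ZAR 9,310,000.00 × 8.6319 = JPY 80,362,989
JPY 80,362,989 ÷ 25.549 = BRL 3,145,445.58
BRL 3,145,445.58 ÷ 0.70132 = HKD 4,485,036.19
HKD 4,485,036.19 ÷ 0.0064300 = KRW 697,517,292

KRW 697,517,292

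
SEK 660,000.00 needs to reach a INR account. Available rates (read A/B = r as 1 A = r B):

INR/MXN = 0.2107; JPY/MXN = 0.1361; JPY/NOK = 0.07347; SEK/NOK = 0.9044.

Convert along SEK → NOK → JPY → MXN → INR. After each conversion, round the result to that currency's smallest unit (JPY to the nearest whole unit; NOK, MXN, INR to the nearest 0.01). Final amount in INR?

SEK 660,000.00 × 0.9044 = NOK 596,904.00
NOK 596,904.00 ÷ 0.07347 = JPY 8,124,459
JPY 8,124,459 × 0.1361 = MXN 1,105,738.87
MXN 1,105,738.87 ÷ 0.2107 = INR 5,247,930.09

INR 5,247,930.09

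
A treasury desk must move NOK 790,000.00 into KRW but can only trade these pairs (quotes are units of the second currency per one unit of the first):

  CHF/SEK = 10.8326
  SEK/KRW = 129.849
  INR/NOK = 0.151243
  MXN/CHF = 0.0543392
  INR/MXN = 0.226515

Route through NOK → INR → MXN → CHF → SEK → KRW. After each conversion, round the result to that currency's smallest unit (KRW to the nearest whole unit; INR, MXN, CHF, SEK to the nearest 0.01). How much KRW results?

KRW 90,434,328

NOK 790,000.00 ÷ 0.151243 = INR 5,223,382.24
INR 5,223,382.24 × 0.226515 = MXN 1,183,174.43
MXN 1,183,174.43 × 0.0543392 = CHF 64,292.75
CHF 64,292.75 × 10.8326 = SEK 696,457.64
SEK 696,457.64 × 129.849 = KRW 90,434,328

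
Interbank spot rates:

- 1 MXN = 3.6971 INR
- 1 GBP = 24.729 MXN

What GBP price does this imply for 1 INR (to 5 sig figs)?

1 INR ÷ 3.6971 = 0.270482 MXN
0.270482 MXN ÷ 24.729 = 0.0109379 GBP

INR/GBP = 0.010938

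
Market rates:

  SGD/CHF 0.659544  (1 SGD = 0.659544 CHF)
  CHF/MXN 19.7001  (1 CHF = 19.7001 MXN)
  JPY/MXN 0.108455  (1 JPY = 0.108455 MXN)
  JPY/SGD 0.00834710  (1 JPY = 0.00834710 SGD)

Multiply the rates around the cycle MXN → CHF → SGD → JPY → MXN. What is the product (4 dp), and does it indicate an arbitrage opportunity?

Around MXN → CHF → SGD → JPY → MXN: 1 ÷ 19.7001 ÷ 0.659544 ÷ 0.00834710 × 0.108455 = 1.000004
Product ≈ 1 (deviation 0.000%, within rounding noise).

1.0000 (no arbitrage)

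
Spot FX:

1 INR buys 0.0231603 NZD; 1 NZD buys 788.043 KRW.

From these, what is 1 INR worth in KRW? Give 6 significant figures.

1 INR × 0.0231603 = 0.0231603 NZD
0.0231603 NZD × 788.043 = 18.2513 KRW

INR/KRW = 18.2513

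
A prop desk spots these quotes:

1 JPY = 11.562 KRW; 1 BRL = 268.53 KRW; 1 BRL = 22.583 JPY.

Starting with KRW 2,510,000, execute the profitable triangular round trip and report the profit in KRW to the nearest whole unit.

Profitable loop is KRW → JPY → BRL → KRW:
KRW 2,510,000 ÷ 11.562 = JPY 217,090
JPY 217,090 ÷ 22.583 = BRL 9,613.00
BRL 9,613.00 × 268.53 = KRW 2,581,380
Profit = KRW 2,581,380 − KRW 2,510,000

Profit: KRW 71,380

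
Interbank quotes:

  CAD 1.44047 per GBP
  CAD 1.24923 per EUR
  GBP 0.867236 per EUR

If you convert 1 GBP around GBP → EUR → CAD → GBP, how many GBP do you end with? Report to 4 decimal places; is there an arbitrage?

1.0000 (no arbitrage)

Around GBP → EUR → CAD → GBP: 1 ÷ 0.867236 × 1.24923 ÷ 1.44047 = 1.000002
Product ≈ 1 (deviation 0.000%, within rounding noise).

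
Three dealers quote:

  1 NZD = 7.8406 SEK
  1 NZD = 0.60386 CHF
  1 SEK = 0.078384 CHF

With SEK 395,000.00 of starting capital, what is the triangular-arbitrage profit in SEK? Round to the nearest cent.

Profitable loop is SEK → CHF → NZD → SEK:
SEK 395,000.00 × 0.078384 = CHF 30,961.68
CHF 30,961.68 ÷ 0.60386 = NZD 51,272.94
NZD 51,272.94 × 7.8406 = SEK 402,010.65
Profit = SEK 402,010.65 − SEK 395,000.00

Profit: SEK 7,010.65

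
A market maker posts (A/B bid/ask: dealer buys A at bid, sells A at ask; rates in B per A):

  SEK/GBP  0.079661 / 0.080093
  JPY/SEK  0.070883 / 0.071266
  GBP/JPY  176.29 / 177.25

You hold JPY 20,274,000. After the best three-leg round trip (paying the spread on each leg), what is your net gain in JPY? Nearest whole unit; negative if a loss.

Best loop JPY → SEK → GBP → JPY:
JPY 20,274,000 × 0.070883 (sell JPY at bid) = SEK 1,437,081.94
SEK 1,437,081.94 × 0.079661 (sell SEK at bid) = GBP 114,479.38
GBP 114,479.38 × 176.29 (sell GBP at bid) = JPY 20,181,571

Net result: JPY -92,429 (no profitable arbitrage after spreads)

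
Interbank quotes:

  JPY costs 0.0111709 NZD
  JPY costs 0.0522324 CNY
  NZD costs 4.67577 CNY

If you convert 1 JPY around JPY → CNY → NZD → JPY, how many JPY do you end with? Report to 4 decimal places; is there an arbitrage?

Around JPY → CNY → NZD → JPY: 1 × 0.0522324 ÷ 4.67577 ÷ 0.0111709 = 0.999997
Product ≈ 1 (deviation 0.000%, within rounding noise).

1.0000 (no arbitrage)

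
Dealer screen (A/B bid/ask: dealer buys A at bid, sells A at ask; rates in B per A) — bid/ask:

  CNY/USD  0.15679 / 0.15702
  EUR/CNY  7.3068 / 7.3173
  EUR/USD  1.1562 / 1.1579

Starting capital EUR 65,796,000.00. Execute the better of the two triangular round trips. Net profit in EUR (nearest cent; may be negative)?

Best loop EUR → USD → CNY → EUR:
EUR 65,796,000.00 × 1.1562 (sell EUR at bid) = USD 76,073,335.20
USD 76,073,335.20 ÷ 0.15702 (buy CNY at ask) = CNY 484,481,818.88
CNY 484,481,818.88 ÷ 7.3173 (buy EUR at ask) = EUR 66,210,462.72

Net profit: EUR 414,462.72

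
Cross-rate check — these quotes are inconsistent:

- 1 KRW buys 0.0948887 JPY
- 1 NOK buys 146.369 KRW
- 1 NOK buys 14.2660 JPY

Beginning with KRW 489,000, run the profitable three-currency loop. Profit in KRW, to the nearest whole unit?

Profitable loop is KRW → NOK → JPY → KRW:
KRW 489,000 ÷ 146.369 = NOK 3,340.87
NOK 3,340.87 × 14.2660 = JPY 47,661
JPY 47,661 ÷ 0.0948887 = KRW 502,282
Profit = KRW 502,282 − KRW 489,000

Profit: KRW 13,282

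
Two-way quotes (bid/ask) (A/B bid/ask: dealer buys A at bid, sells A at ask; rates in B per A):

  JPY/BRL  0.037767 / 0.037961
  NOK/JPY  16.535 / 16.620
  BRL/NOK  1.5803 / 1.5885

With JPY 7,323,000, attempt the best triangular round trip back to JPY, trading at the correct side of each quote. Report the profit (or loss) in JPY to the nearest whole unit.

Net result: JPY -16,100 (no profitable arbitrage after spreads)

Best loop JPY → NOK → BRL → JPY:
JPY 7,323,000 ÷ 16.620 (buy NOK at ask) = NOK 440,613.72
NOK 440,613.72 ÷ 1.5885 (buy BRL at ask) = BRL 277,377.22
BRL 277,377.22 ÷ 0.037961 (buy JPY at ask) = JPY 7,306,900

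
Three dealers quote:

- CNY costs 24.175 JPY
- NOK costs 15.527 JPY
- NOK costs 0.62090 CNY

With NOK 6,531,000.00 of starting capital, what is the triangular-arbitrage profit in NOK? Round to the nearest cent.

Profit: NOK 224,835.93

Profitable loop is NOK → JPY → CNY → NOK:
NOK 6,531,000.00 × 15.527 = JPY 101,406,837
JPY 101,406,837 ÷ 24.175 = CNY 4,194,698.53
CNY 4,194,698.53 ÷ 0.62090 = NOK 6,755,835.93
Profit = NOK 6,755,835.93 − NOK 6,531,000.00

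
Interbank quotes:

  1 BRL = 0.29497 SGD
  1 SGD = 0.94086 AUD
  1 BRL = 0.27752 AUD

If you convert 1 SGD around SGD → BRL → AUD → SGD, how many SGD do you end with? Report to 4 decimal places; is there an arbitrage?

1.0000 (no arbitrage)

Around SGD → BRL → AUD → SGD: 1 ÷ 0.29497 × 0.27752 ÷ 0.94086 = 0.999980
Product ≈ 1 (deviation 0.002%, within rounding noise).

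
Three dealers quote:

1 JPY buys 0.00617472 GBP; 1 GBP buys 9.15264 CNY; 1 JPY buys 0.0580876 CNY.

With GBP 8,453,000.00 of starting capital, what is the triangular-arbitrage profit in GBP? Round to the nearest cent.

Profitable loop is GBP → JPY → CNY → GBP:
GBP 8,453,000.00 ÷ 0.00617472 = JPY 1,368,968,957
JPY 1,368,968,957 × 0.0580876 = CNY 79,520,121.20
CNY 79,520,121.20 ÷ 9.15264 = GBP 8,688,216.86
Profit = GBP 8,688,216.86 − GBP 8,453,000.00

Profit: GBP 235,216.86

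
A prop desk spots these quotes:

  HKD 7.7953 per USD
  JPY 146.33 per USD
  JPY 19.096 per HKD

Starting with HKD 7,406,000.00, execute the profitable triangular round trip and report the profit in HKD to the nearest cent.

Profit: HKD 127,999.29

Profitable loop is HKD → JPY → USD → HKD:
HKD 7,406,000.00 × 19.096 = JPY 141,424,976
JPY 141,424,976 ÷ 146.33 = USD 966,479.71
USD 966,479.71 × 7.7953 = HKD 7,533,999.29
Profit = HKD 7,533,999.29 − HKD 7,406,000.00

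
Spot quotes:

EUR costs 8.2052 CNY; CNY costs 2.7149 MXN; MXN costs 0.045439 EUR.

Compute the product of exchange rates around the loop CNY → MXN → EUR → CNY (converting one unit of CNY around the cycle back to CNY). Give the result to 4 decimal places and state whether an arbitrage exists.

Around CNY → MXN → EUR → CNY: 1 × 2.7149 × 0.045439 × 8.2052 = 1.012213
Product > 1; profitable direction is CNY → MXN → EUR → CNY.

1.0122 (arbitrage exists)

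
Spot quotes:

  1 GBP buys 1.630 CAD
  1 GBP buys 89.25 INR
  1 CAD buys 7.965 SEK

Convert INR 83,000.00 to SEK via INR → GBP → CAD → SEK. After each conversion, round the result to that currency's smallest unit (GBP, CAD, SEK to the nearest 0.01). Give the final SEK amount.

SEK 12,073.75

INR 83,000.00 ÷ 89.25 = GBP 929.97
GBP 929.97 × 1.630 = CAD 1,515.85
CAD 1,515.85 × 7.965 = SEK 12,073.75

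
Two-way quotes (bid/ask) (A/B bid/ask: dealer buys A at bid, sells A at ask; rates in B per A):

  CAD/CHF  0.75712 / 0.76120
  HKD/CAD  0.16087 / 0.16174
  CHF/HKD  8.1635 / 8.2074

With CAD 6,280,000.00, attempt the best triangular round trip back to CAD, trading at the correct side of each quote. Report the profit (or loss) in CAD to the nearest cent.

Net result: CAD -35,814.14 (no profitable arbitrage after spreads)

Best loop CAD → CHF → HKD → CAD:
CAD 6,280,000.00 × 0.75712 (sell CAD at bid) = CHF 4,754,713.60
CHF 4,754,713.60 × 8.1635 (sell CHF at bid) = HKD 38,815,104.47
HKD 38,815,104.47 × 0.16087 (sell HKD at bid) = CAD 6,244,185.86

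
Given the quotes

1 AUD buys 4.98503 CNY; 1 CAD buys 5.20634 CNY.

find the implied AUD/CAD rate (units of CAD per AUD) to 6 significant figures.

AUD/CAD = 0.957492

1 AUD × 4.98503 = 4.98503 CNY
4.98503 CNY ÷ 5.20634 = 0.957492 CAD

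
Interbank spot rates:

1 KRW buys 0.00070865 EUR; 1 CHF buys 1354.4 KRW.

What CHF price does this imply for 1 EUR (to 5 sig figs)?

EUR/CHF = 1.0419

1 EUR ÷ 0.00070865 = 1411.13 KRW
1411.13 KRW ÷ 1354.4 = 1.04189 CHF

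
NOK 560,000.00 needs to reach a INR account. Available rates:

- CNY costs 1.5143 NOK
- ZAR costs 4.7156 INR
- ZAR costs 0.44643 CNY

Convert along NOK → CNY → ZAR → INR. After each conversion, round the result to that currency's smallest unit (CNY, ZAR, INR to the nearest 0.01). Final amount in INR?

NOK 560,000.00 ÷ 1.5143 = CNY 369,807.83
CNY 369,807.83 ÷ 0.44643 = ZAR 828,366.89
ZAR 828,366.89 × 4.7156 = INR 3,906,246.91

INR 3,906,246.91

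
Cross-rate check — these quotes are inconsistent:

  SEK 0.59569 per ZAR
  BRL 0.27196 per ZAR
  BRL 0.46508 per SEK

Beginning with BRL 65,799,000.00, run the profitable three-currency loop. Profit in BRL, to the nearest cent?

Profitable loop is BRL → ZAR → SEK → BRL:
BRL 65,799,000.00 ÷ 0.27196 = ZAR 241,943,668.19
ZAR 241,943,668.19 × 0.59569 = SEK 144,123,423.70
SEK 144,123,423.70 × 0.46508 = BRL 67,028,921.90
Profit = BRL 67,028,921.90 − BRL 65,799,000.00

Profit: BRL 1,229,921.90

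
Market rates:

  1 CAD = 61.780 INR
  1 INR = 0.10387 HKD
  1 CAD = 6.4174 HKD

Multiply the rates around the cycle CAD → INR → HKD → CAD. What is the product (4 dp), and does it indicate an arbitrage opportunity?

Around CAD → INR → HKD → CAD: 1 × 61.780 × 0.10387 ÷ 6.4174 = 0.999951
Product ≈ 1 (deviation 0.005%, within rounding noise).

1.0000 (no arbitrage)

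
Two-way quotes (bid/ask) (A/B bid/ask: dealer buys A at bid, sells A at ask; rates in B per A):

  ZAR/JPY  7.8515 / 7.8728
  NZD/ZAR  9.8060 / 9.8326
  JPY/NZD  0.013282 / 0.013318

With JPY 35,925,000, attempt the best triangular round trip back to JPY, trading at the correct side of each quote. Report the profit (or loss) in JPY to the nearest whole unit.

Net profit: JPY 812,092

Best loop JPY → NZD → ZAR → JPY:
JPY 35,925,000 × 0.013282 (sell JPY at bid) = NZD 477,155.85
NZD 477,155.85 × 9.8060 (sell NZD at bid) = ZAR 4,678,990.27
ZAR 4,678,990.27 × 7.8515 (sell ZAR at bid) = JPY 36,737,092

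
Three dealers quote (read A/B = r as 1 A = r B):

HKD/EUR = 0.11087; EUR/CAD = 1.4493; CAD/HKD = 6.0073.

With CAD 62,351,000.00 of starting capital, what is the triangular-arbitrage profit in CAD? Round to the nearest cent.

Profit: CAD 2,242,938.05

Profitable loop is CAD → EUR → HKD → CAD:
CAD 62,351,000.00 ÷ 1.4493 = EUR 43,021,458.64
EUR 43,021,458.64 ÷ 0.11087 = HKD 388,035,164.02
HKD 388,035,164.02 ÷ 6.0073 = CAD 64,593,938.05
Profit = CAD 64,593,938.05 − CAD 62,351,000.00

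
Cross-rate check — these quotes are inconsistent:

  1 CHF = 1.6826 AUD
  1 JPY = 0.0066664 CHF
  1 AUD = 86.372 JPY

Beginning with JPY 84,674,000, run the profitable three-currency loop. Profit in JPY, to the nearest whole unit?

Profit: JPY 2,724,675

Profitable loop is JPY → AUD → CHF → JPY:
JPY 84,674,000 ÷ 86.372 = AUD 980,340.85
AUD 980,340.85 ÷ 1.6826 = CHF 582,634.52
CHF 582,634.52 ÷ 0.0066664 = JPY 87,398,675
Profit = JPY 87,398,675 − JPY 84,674,000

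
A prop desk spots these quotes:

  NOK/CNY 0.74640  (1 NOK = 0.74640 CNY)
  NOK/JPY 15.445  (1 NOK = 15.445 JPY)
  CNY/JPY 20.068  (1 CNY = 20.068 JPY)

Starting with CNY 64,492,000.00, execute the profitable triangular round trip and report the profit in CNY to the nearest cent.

Profitable loop is CNY → NOK → JPY → CNY:
CNY 64,492,000.00 ÷ 0.74640 = NOK 86,404,072.88
NOK 86,404,072.88 × 15.445 = JPY 1,334,510,906
JPY 1,334,510,906 ÷ 20.068 = CNY 66,499,447.16
Profit = CNY 66,499,447.16 − CNY 64,492,000.00

Profit: CNY 2,007,447.16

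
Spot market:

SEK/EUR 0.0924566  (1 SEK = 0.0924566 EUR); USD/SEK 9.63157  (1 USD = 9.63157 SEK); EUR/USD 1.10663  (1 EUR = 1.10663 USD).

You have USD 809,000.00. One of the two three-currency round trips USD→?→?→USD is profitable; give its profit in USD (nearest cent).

Profitable loop is USD → EUR → SEK → USD:
USD 809,000.00 ÷ 1.10663 = EUR 731,048.32
EUR 731,048.32 ÷ 0.0924566 = SEK 7,906,934.91
SEK 7,906,934.91 ÷ 9.63157 = USD 820,939.36
Profit = USD 820,939.36 − USD 809,000.00

Profit: USD 11,939.36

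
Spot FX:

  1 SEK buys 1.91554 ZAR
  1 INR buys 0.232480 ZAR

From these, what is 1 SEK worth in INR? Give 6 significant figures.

SEK/INR = 8.23959

1 SEK × 1.91554 = 1.91554 ZAR
1.91554 ZAR ÷ 0.232480 = 8.23959 INR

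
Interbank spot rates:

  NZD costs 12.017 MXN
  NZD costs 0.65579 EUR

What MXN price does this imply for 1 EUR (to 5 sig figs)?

EUR/MXN = 18.324

1 EUR ÷ 0.65579 = 1.52488 NZD
1.52488 NZD × 12.017 = 18.3245 MXN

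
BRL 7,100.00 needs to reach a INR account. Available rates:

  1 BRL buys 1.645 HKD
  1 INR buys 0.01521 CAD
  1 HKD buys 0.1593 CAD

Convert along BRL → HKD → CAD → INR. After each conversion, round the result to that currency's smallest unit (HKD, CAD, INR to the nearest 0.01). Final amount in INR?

BRL 7,100.00 × 1.645 = HKD 11,679.50
HKD 11,679.50 × 0.1593 = CAD 1,860.54
CAD 1,860.54 ÷ 0.01521 = INR 122,323.47

INR 122,323.47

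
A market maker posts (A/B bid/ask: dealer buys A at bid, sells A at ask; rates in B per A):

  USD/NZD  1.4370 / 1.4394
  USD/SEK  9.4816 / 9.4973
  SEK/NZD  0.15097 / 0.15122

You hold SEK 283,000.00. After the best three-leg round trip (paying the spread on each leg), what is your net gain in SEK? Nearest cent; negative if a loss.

Best loop SEK → USD → NZD → SEK:
SEK 283,000.00 ÷ 9.4973 (buy USD at ask) = USD 29,797.94
USD 29,797.94 × 1.4370 (sell USD at bid) = NZD 42,819.64
NZD 42,819.64 ÷ 0.15122 (buy SEK at ask) = SEK 283,161.25

Net profit: SEK 161.25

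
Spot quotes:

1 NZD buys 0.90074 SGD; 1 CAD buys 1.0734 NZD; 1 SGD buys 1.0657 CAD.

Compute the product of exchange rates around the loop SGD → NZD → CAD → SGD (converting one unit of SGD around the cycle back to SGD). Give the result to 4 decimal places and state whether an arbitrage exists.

0.9705 (arbitrage exists)

Around SGD → NZD → CAD → SGD: 1 ÷ 0.90074 ÷ 1.0734 ÷ 1.0657 = 0.970519
Product < 1; profitable direction is SGD → CAD → NZD → SGD.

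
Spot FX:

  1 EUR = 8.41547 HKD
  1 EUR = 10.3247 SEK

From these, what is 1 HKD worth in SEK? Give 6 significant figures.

1 HKD ÷ 8.41547 = 0.118829 EUR
0.118829 EUR × 10.3247 = 1.22687 SEK

HKD/SEK = 1.22687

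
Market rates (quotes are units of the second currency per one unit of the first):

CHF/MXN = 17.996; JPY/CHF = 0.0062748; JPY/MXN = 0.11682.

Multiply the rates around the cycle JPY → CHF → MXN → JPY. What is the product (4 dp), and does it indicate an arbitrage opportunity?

0.9666 (arbitrage exists)

Around JPY → CHF → MXN → JPY: 1 × 0.0062748 × 17.996 ÷ 0.11682 = 0.966626
Product < 1; profitable direction is JPY → MXN → CHF → JPY.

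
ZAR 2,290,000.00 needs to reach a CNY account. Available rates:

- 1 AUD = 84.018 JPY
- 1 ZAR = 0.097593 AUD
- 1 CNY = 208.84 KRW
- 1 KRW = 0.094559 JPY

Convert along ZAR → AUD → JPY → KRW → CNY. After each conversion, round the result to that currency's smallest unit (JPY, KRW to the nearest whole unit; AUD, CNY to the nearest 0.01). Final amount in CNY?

ZAR 2,290,000.00 × 0.097593 = AUD 223,487.97
AUD 223,487.97 × 84.018 = JPY 18,777,012
JPY 18,777,012 ÷ 0.094559 = KRW 198,574,562
KRW 198,574,562 ÷ 208.84 = CNY 950,845.44

CNY 950,845.44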